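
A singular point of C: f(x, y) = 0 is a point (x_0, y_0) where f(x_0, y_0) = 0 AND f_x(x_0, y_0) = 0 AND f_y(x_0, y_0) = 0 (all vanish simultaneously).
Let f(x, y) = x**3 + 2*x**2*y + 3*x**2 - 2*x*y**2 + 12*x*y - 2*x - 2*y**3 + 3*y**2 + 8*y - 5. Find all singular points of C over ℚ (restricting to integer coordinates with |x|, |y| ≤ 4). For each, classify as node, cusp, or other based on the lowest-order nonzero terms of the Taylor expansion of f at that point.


Singular points: {(-2, 1)}; classification: node.

Compute partial derivatives:
  f_x = 3*x**2 + 4*x*y + 6*x - 2*y**2 + 12*y - 2.
  f_y = 2*x**2 - 4*x*y + 12*x - 6*y**2 + 6*y + 8.
Scan x_0 ∈ {−4, ..., 4}. For each x_0, f_y(x_0, y) is a polynomial in y; find its integer roots y ∈ {−4, ..., 4}, then test f_x and f at those candidates.
  x = -4: f_y(-4, y) = -6*y**2 + 22*y - 8; no integer root y with |y| ≤ 4.
  x = -3: f_y(-3, y) = -6*y**2 + 18*y - 10; no integer root y with |y| ≤ 4.
  x = -2: f_y(-2, y) = -6*y**2 + 14*y - 8; vanishes at y ∈ {1}. (-2, 1): f_x = 0, f = 0 — SINGULAR.
  x = -1: f_y(-1, y) = -6*y**2 + 10*y - 2; no integer root y with |y| ≤ 4.
  x = 0: f_y(0, y) = -6*y**2 + 6*y + 8; no integer root y with |y| ≤ 4.
  x = 1: f_y(1, y) = -6*y**2 + 2*y + 22; no integer root y with |y| ≤ 4.
  x = 2: f_y(2, y) = -6*y**2 - 2*y + 40; no integer root y with |y| ≤ 4.
  x = 3: f_y(3, y) = -6*y**2 - 6*y + 62; no integer root y with |y| ≤ 4.
  x = 4: f_y(4, y) = -6*y**2 - 10*y + 88; no integer root y with |y| ≤ 4.
Only singular point on the grid: (-2, 1).
Classify: substitute x = -2 + u, y = 1 + v and expand: f = u**3 + 2*u**2*v - u**2 - 2*u*v**2 - 2*v**3 + v**2.
No constant or linear terms (consistent with a singular point). Quadratic part: -u**2 + v**2. Cubic part: u**3 + 2*u**2*v - 2*u*v**2 - 2*v**3.
The quadratic part v**2 - u**2 = (v − u)(v + u) splits into two distinct linear factors, so there are two distinct tangent lines y − 1 = ±(x − -2) — this is a node (ordinary double point).
Classification: node.


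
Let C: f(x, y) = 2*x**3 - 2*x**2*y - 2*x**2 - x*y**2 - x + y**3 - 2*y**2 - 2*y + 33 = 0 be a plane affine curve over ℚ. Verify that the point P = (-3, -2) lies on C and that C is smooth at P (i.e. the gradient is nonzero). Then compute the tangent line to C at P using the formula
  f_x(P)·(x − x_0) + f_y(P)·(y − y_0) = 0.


Tangent line at P: 37*x - 12*y + 87 = 0.

Step 1: f(-3, -2) = 0, so P lies on C.
Step 2: partial derivatives
  f_x(x, y) = 6*x**2 - 4*x*y - 4*x - y**2 - 1, f_y(x, y) = -2*x**2 - 2*x*y + 3*y**2 - 4*y - 2.
  f_x(P) = 37, f_y(P) = -12 (gradient nonzero, so P is smooth).
Step 3: tangent line at P: 37·(x − -3) + -12·(y − -2) = 0.
Expanding: 37*x - 12*y + 87 = 0.


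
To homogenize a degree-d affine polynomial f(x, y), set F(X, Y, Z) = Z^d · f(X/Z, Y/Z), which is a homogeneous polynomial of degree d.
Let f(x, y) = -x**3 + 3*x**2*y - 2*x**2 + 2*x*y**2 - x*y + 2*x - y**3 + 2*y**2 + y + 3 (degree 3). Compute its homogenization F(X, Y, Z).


F(X, Y, Z) = -X**3 + 3*X**2*Y - 2*X**2*Z + 2*X*Y**2 - X*Y*Z + 2*X*Z**2 - Y**3 + 2*Y**2*Z + Y*Z**2 + 3*Z**3

deg(f) = 3.
Substitute x = X/Z, y = Y/Z into f, then multiply by Z^3.
  monomial -1·x^3·y^0 ↦ -1·X^3·Y^0·Z^0.
  monomial 3·x^2·y^1 ↦ 3·X^2·Y^1·Z^0.
  monomial -2·x^2·y^0 ↦ -2·X^2·Y^0·Z^1.
  monomial 2·x^1·y^2 ↦ 2·X^1·Y^2·Z^0.
  monomial -1·x^1·y^1 ↦ -1·X^1·Y^1·Z^1.
  monomial 2·x^1·y^0 ↦ 2·X^1·Y^0·Z^2.
  monomial -1·x^0·y^3 ↦ -1·X^0·Y^3·Z^0.
  monomial 2·x^0·y^2 ↦ 2·X^0·Y^2·Z^1.
  monomial 1·x^0·y^1 ↦ 1·X^0·Y^1·Z^2.
  monomial 3·x^0·y^0 ↦ 3·X^0·Y^0·Z^3.
Collecting: F(X, Y, Z) = -X**3 + 3*X**2*Y - 2*X**2*Z + 2*X*Y**2 - X*Y*Z + 2*X*Z**2 - Y**3 + 2*Y**2*Z + Y*Z**2 + 3*Z**3.


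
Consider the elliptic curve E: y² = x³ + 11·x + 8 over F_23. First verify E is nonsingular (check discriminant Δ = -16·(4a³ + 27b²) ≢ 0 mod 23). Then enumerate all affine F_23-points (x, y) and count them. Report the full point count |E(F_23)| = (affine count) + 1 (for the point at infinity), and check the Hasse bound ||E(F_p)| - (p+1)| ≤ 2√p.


Affine points = {(0, 10), (0, 13), (4, 1), (4, 22), (5, 2), (5, 21), (9, 10), (9, 13), (13, 5), (13, 18), (14, 10), (14, 13), (15, 11), (15, 12), (16, 5), (16, 18), (17, 5), (17, 18), (18, 9), (18, 14), (21, 1), (21, 22)}; affine count = 22; |E(F_23)| = 23.

Discriminant check: Δ ∝ 4a³ + 27b² = 4·11³ + 27·8² = 4·1331 + 27·64 ≡ 14 (mod 23). Nonzero ⇒ E is nonsingular.
For each x ∈ F_23, compute rhs = x³ + 11·x + 8 mod 23, then count y ∈ F_23 with y² ≡ rhs.
  x = 0: rhs = 8, matching y values: 10, 13 (2 points).
  x = 1: rhs = 20, matching y values: none (0 points).
  x = 2: rhs = 15, matching y values: none (0 points).
  x = 3: rhs = 22, matching y values: none (0 points).
  x = 4: rhs = 1, matching y values: 1, 22 (2 points).
  x = 5: rhs = 4, matching y values: 2, 21 (2 points).
  x = 6: rhs = 14, matching y values: none (0 points).
  x = 7: rhs = 14, matching y values: none (0 points).
  x = 8: rhs = 10, matching y values: none (0 points).
  x = 9: rhs = 8, matching y values: 10, 13 (2 points).
  x = 10: rhs = 14, matching y values: none (0 points).
  x = 11: rhs = 11, matching y values: none (0 points).
  x = 12: rhs = 5, matching y values: none (0 points).
  x = 13: rhs = 2, matching y values: 5, 18 (2 points).
  x = 14: rhs = 8, matching y values: 10, 13 (2 points).
  x = 15: rhs = 6, matching y values: 11, 12 (2 points).
  x = 16: rhs = 2, matching y values: 5, 18 (2 points).
  x = 17: rhs = 2, matching y values: 5, 18 (2 points).
  x = 18: rhs = 12, matching y values: 9, 14 (2 points).
  x = 19: rhs = 15, matching y values: none (0 points).
  x = 20: rhs = 17, matching y values: none (0 points).
  x = 21: rhs = 1, matching y values: 1, 22 (2 points).
  x = 22: rhs = 19, matching y values: none (0 points).
Total affine count: 22.
Full point count |E(F_23)| = 22 + 1 = 23.
Hasse bound: |23 − (23+1)| = |-1| = 1 ≤ 2√23 ≈ 9.5917 ✓.


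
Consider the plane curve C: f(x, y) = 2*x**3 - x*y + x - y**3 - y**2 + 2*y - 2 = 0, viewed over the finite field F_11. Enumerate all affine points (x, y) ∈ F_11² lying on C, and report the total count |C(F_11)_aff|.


Affine F_11-points: {(0, 6), (1, 1), (1, 10), (3, 0), (4, 3), (4, 8), (4, 10), (5, 0), (5, 5), (6, 10), (7, 7), (9, 3), (10, 2)}; count = 13.

For each of the 121 pairs (x, y) ∈ F_11², evaluate f(x, y) mod 11. Record the zeros.
  x = 0: [0↦9, 1↦9, 2↦1, 3↦1, 4↦3, 5↦1, 6↦0, 7↦5, 8↦10, 9↦9, 10↦7]  zeros at y ∈ {6}
  x = 1: [0↦1, 1↦0, 2↦2, 3↦1, 4↦2, 5↦10, 6↦8, 7↦1, 8↦5, 9↦3, 10↦0]  zeros at y ∈ {1, 10}
  x = 2: [0↦5, 1↦3, 2↦4, 3↦2, 4↦2, 5↦9, 6↦6, 7↦9, 8↦1, 9↦9, 10↦5]  zeros at y ∈ ∅
  x = 3: [0↦0, 1↦8, 2↦8, 3↦5, 4↦4, 5↦10, 6↦6, 7↦8, 8↦10, 9↦6, 10↦1]  zeros at y ∈ {0}
  x = 4: [0↦9, 1↦5, 2↦4, 3↦0, 4↦9, 5↦3, 6↦9, 7↦10, 8↦0, 9↦6, 10↦0]  zeros at y ∈ {3, 8, 10}
  x = 5: [0↦0, 1↦6, 2↦4, 3↦10, 4↦7, 5↦0, 6↦5, 7↦5, 8↦5, 9↦10, 10↦3]  zeros at y ∈ {0, 5}
  x = 6: [0↦7, 1↦1, 2↦9, 3↦3, 4↦10, 5↦2, 6↦6, 7↦5, 8↦4, 9↦8, 10↦0]  zeros at y ∈ {10}
  x = 7: [0↦9, 1↦2, 2↦9, 3↦2, 4↦8, 5↦10, 6↦2, 7↦0, 8↦9, 9↦1, 10↦3]  zeros at y ∈ {7}
  x = 8: [0↦7, 1↦10, 2↦5, 3↦8, 4↦2, 5↦3, 6↦5, 7↦2, 8↦10, 9↦1, 10↦2]  zeros at y ∈ ∅
  x = 9: [0↦2, 1↦4, 2↦9, 3↦0, 4↦4, 5↦4, 6↦5, 7↦1, 8↦8, 9↦9, 10↦9]  zeros at y ∈ {3}
  x = 10: [0↦6, 1↦7, 2↦0, 3↦1, 4↦4, 5↦3, 6↦3, 7↦9, 8↦4, 9↦4, 10↦3]  zeros at y ∈ {2}
Collecting zeros: affine points = {(0, 6), (1, 1), (1, 10), (3, 0), (4, 3), (4, 8), (4, 10), (5, 0), (5, 5), (6, 10), (7, 7), (9, 3), (10, 2)}.
Total count |C(F_11)_aff| = 13.


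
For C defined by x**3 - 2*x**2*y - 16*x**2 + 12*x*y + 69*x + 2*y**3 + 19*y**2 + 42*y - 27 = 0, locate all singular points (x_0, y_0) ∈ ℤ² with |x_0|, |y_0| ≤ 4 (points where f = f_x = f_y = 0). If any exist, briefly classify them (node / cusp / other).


Singular points: {(3, -3)}; classification: node.

Compute partial derivatives:
  f_x = 3*x**2 - 4*x*y - 32*x + 12*y + 69.
  f_y = -2*x**2 + 12*x + 6*y**2 + 38*y + 42.
Scan x_0 ∈ {−4, ..., 4}. For each x_0, f_y(x_0, y) is a polynomial in y; find its integer roots y ∈ {−4, ..., 4}, then test f_x and f at those candidates.
  x = -4: f_y(-4, y) = 6*y**2 + 38*y - 38; no integer root y with |y| ≤ 4.
  x = -3: f_y(-3, y) = 6*y**2 + 38*y - 12; no integer root y with |y| ≤ 4.
  x = -2: f_y(-2, y) = 6*y**2 + 38*y + 10; no integer root y with |y| ≤ 4.
  x = -1: f_y(-1, y) = 6*y**2 + 38*y + 28; no integer root y with |y| ≤ 4.
  x = 0: f_y(0, y) = 6*y**2 + 38*y + 42; no integer root y with |y| ≤ 4.
  x = 1: f_y(1, y) = 6*y**2 + 38*y + 52; vanishes at y ∈ {-2}. (1, -2): f_x = 24 ≠ 0.
  x = 2: f_y(2, y) = 6*y**2 + 38*y + 58; no integer root y with |y| ≤ 4.
  x = 3: f_y(3, y) = 6*y**2 + 38*y + 60; vanishes at y ∈ {-3}. (3, -3): f_x = 0, f = 0 — SINGULAR.
  x = 4: f_y(4, y) = 6*y**2 + 38*y + 58; no integer root y with |y| ≤ 4.
Only singular point on the grid: (3, -3).
Classify: substitute x = 3 + u, y = -3 + v and expand: f = u**3 - 2*u**2*v - u**2 + 2*v**3 + v**2.
No constant or linear terms (consistent with a singular point). Quadratic part: -u**2 + v**2. Cubic part: u**3 - 2*u**2*v + 2*v**3.
The quadratic part v**2 - u**2 = (v − u)(v + u) splits into two distinct linear factors, so there are two distinct tangent lines y − -3 = ±(x − 3) — this is a node (ordinary double point).
Classification: node.


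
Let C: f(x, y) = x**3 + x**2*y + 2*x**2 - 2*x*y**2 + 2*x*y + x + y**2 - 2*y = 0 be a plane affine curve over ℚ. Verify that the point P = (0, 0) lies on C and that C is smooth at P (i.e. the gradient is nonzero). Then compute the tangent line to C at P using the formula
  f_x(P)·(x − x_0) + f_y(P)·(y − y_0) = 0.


Tangent line at P: x - 2*y = 0.

Step 1: f(0, 0) = 0, so P lies on C.
Step 2: partial derivatives
  f_x(x, y) = 3*x**2 + 2*x*y + 4*x - 2*y**2 + 2*y + 1, f_y(x, y) = x**2 - 4*x*y + 2*x + 2*y - 2.
  f_x(P) = 1, f_y(P) = -2 (gradient nonzero, so P is smooth).
Step 3: tangent line at P: 1·(x − 0) + -2·(y − 0) = 0.
Expanding: x - 2*y = 0.


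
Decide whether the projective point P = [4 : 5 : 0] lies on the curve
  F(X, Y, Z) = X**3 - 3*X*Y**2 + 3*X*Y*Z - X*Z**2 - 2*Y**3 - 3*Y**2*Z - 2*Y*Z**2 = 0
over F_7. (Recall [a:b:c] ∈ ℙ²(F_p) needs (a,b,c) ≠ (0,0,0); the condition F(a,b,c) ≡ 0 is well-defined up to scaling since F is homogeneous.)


F(4,5,0) ≡ 4 (mod 7); P is NOT on the curve.

Evaluate F(4, 5, 0) term-by-term (mod 7).
  X**3 ↦ 1·64·1·1 = 64
  -3*X*Y**2 ↦ -3·4·25·1 = -300
  3*X*Y*Z ↦ 3·4·5·0 = 0
  -X*Z**2 ↦ -1·4·1·0 = 0
  -2*Y**3 ↦ -2·1·125·1 = -250
  -3*Y**2*Z ↦ -3·1·25·0 = 0
  -2*Y*Z**2 ↦ -2·1·5·0 = 0
Sum: F(4, 5, 0) = (64) + (-300) + (0) + (0) + (-250) + (0) + (0) = -486.
Reducing mod 7: -486 ≡ 4 (mod 7).
Since F(a, b, c) ≡ 4 ≠ 0 (mod 7), P does NOT lie on the curve.


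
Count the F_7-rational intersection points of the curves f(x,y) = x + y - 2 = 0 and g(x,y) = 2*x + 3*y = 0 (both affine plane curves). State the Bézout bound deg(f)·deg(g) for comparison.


Common zeros: {(6, 3)}; count = 1; Bézout bound = 1.

deg(f) = 1, deg(g) = 1, so Bézout bound = 1.
Scan x ∈ F_7. For each x, list the y ∈ F_7 with f(x, y) ≡ 0 and those with g(x, y) ≡ 0 (mod 7); the common zeros in that column are the intersection.
  x = 0: f ≡ 0 at y ∈ {2}; g ≡ 0 at y ∈ {0}; common: ∅.
  x = 1: f ≡ 0 at y ∈ {1}; g ≡ 0 at y ∈ {4}; common: ∅.
  x = 2: f ≡ 0 at y ∈ {0}; g ≡ 0 at y ∈ {1}; common: ∅.
  x = 3: f ≡ 0 at y ∈ {6}; g ≡ 0 at y ∈ {5}; common: ∅.
  x = 4: f ≡ 0 at y ∈ {5}; g ≡ 0 at y ∈ {2}; common: ∅.
  x = 5: f ≡ 0 at y ∈ {4}; g ≡ 0 at y ∈ {6}; common: ∅.
  x = 6: f ≡ 0 at y ∈ {3}; g ≡ 0 at y ∈ {3}; common: {3}.
Collecting: common zeros = {(6, 3)}, so the count is 1.
Comparison with the Bézout bound: 1 ≤ 1 = deg(f)·deg(g), as expected for curves with no common component (the bound is attained).


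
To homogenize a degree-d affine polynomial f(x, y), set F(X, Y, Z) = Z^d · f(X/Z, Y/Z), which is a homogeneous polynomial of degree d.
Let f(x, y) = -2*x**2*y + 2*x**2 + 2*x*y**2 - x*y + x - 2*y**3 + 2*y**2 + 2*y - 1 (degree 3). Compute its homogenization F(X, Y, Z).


F(X, Y, Z) = -2*X**2*Y + 2*X**2*Z + 2*X*Y**2 - X*Y*Z + X*Z**2 - 2*Y**3 + 2*Y**2*Z + 2*Y*Z**2 - Z**3

deg(f) = 3.
Substitute x = X/Z, y = Y/Z into f, then multiply by Z^3.
  monomial -2·x^2·y^1 ↦ -2·X^2·Y^1·Z^0.
  monomial 2·x^2·y^0 ↦ 2·X^2·Y^0·Z^1.
  monomial 2·x^1·y^2 ↦ 2·X^1·Y^2·Z^0.
  monomial -1·x^1·y^1 ↦ -1·X^1·Y^1·Z^1.
  monomial 1·x^1·y^0 ↦ 1·X^1·Y^0·Z^2.
  monomial -2·x^0·y^3 ↦ -2·X^0·Y^3·Z^0.
  monomial 2·x^0·y^2 ↦ 2·X^0·Y^2·Z^1.
  monomial 2·x^0·y^1 ↦ 2·X^0·Y^1·Z^2.
  monomial -1·x^0·y^0 ↦ -1·X^0·Y^0·Z^3.
Collecting: F(X, Y, Z) = -2*X**2*Y + 2*X**2*Z + 2*X*Y**2 - X*Y*Z + X*Z**2 - 2*Y**3 + 2*Y**2*Z + 2*Y*Z**2 - Z**3.


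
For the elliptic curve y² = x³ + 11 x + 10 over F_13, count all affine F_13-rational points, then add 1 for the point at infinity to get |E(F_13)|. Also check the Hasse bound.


Affine points = {(0, 6), (0, 7), (1, 3), (1, 10), (2, 1), (2, 12), (4, 1), (4, 12), (7, 1), (7, 12), (8, 5), (8, 8)}; affine count = 12; |E(F_13)| = 13.

Discriminant check: Δ ∝ 4a³ + 27b² = 4·11³ + 27·10² = 4·1331 + 27·100 ≡ 3 (mod 13). Nonzero ⇒ E is nonsingular.
For each x ∈ F_13, compute rhs = x³ + 11·x + 10 mod 13, then count y ∈ F_13 with y² ≡ rhs.
  x = 0: rhs = 10, matching y values: 6, 7 (2 points).
  x = 1: rhs = 9, matching y values: 3, 10 (2 points).
  x = 2: rhs = 1, matching y values: 1, 12 (2 points).
  x = 3: rhs = 5, matching y values: none (0 points).
  x = 4: rhs = 1, matching y values: 1, 12 (2 points).
  x = 5: rhs = 8, matching y values: none (0 points).
  x = 6: rhs = 6, matching y values: none (0 points).
  x = 7: rhs = 1, matching y values: 1, 12 (2 points).
  x = 8: rhs = 12, matching y values: 5, 8 (2 points).
  x = 9: rhs = 6, matching y values: none (0 points).
  x = 10: rhs = 2, matching y values: none (0 points).
  x = 11: rhs = 6, matching y values: none (0 points).
  x = 12: rhs = 11, matching y values: none (0 points).
Total affine count: 12.
Full point count |E(F_13)| = 12 + 1 = 13.
Hasse bound: |13 − (13+1)| = |-1| = 1 ≤ 2√13 ≈ 7.2111 ✓.


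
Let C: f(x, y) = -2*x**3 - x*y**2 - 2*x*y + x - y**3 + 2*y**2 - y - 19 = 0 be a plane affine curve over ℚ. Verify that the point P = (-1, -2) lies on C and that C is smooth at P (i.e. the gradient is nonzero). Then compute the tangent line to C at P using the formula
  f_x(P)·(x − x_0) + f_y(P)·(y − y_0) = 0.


Tangent line at P: -5*x - 23*y - 51 = 0.

Step 1: f(-1, -2) = 0, so P lies on C.
Step 2: partial derivatives
  f_x(x, y) = -6*x**2 - y**2 - 2*y + 1, f_y(x, y) = -2*x*y - 2*x - 3*y**2 + 4*y - 1.
  f_x(P) = -5, f_y(P) = -23 (gradient nonzero, so P is smooth).
Step 3: tangent line at P: -5·(x − -1) + -23·(y − -2) = 0.
Expanding: -5*x - 23*y - 51 = 0.


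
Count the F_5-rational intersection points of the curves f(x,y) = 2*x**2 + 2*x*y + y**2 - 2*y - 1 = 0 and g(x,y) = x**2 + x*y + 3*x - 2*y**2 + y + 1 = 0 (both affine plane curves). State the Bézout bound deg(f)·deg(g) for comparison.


Common zeros: ∅; count = 0; Bézout bound = 4.

deg(f) = 2, deg(g) = 2, so Bézout bound = 4.
Scan x ∈ F_5. For each x, list the y ∈ F_5 with f(x, y) ≡ 0 and those with g(x, y) ≡ 0 (mod 5); the common zeros in that column are the intersection.
  x = 0: f ≡ 0 at y ∈ ∅; g ≡ 0 at y ∈ {1, 2}; common: ∅.
  x = 1: f ≡ 0 at y ∈ {2, 3}; g ≡ 0 at y ∈ {0, 1}; common: ∅.
  x = 2: f ≡ 0 at y ∈ {1, 2}; g ≡ 0 at y ∈ ∅; common: ∅.
  x = 3: f ≡ 0 at y ∈ ∅; g ≡ 0 at y ∈ ∅; common: ∅.
  x = 4: f ≡ 0 at y ∈ ∅; g ≡ 0 at y ∈ ∅; common: ∅.
Collecting: common zeros = ∅, so the count is 0.
Comparison with the Bézout bound: 0 ≤ 4 = deg(f)·deg(g), as expected for curves with no common component (the affine F_5-count falls short of the bound because intersections may lie at infinity, over extension fields, or carry multiplicity).


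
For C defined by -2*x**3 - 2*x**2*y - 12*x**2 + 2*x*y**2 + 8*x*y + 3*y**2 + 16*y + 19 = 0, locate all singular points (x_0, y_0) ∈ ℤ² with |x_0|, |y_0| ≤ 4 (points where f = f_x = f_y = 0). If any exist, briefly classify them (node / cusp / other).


Singular points: {(-1, -3)}; classification: cusp.

Compute partial derivatives:
  f_x = -6*x**2 - 4*x*y - 24*x + 2*y**2 + 8*y.
  f_y = -2*x**2 + 4*x*y + 8*x + 6*y + 16.
Scan x_0 ∈ {−4, ..., 4}. For each x_0, f_y(x_0, y) is a polynomial in y; find its integer roots y ∈ {−4, ..., 4}, then test f_x and f at those candidates.
  x = -4: f_y(-4, y) = -10*y - 48; no integer root y with |y| ≤ 4.
  x = -3: f_y(-3, y) = -6*y - 26; no integer root y with |y| ≤ 4.
  x = -2: f_y(-2, y) = -2*y - 8; vanishes at y ∈ {-4}. (-2, -4): f_x = -8 ≠ 0.
  x = -1: f_y(-1, y) = 2*y + 6; vanishes at y ∈ {-3}. (-1, -3): f_x = 0, f = 0 — SINGULAR.
  x = 0: f_y(0, y) = 6*y + 16; no integer root y with |y| ≤ 4.
  x = 1: f_y(1, y) = 10*y + 22; no integer root y with |y| ≤ 4.
  x = 2: f_y(2, y) = 14*y + 24; no integer root y with |y| ≤ 4.
  x = 3: f_y(3, y) = 18*y + 22; no integer root y with |y| ≤ 4.
  x = 4: f_y(4, y) = 22*y + 16; no integer root y with |y| ≤ 4.
Only singular point on the grid: (-1, -3).
Classify: substitute x = -1 + u, y = -3 + v and expand: f = -2*u**3 - 2*u**2*v + 2*u*v**2 + v**2.
No constant or linear terms (consistent with a singular point). Quadratic part: v**2. Cubic part: -2*u**3 - 2*u**2*v + 2*u*v**2.
The quadratic part v**2 is a perfect square, so there is a single (double) tangent line v = 0, i.e. y = -3. Restricting the cubic part to that line (v = 0) leaves -2*u**3 ≠ 0, so f is not divisible by v and the branch is v² ≈ 2*u**3 to lowest order — this is a cusp.
Classification: cusp.


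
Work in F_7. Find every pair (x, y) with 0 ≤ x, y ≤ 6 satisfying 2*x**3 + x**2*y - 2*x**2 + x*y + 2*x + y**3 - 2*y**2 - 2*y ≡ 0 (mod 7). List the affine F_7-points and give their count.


Affine F_7-points: {(0, 0), (1, 5), (3, 0), (4, 2), (5, 0), (5, 2), (6, 6)}; count = 7.

For each of the 49 pairs (x, y) ∈ F_7², evaluate f(x, y) mod 7. Record the zeros.
  x = 0: [0↦0, 1↦4, 2↦3, 3↦3, 4↦3, 5↦2, 6↦6]  zeros at y ∈ {0}
  x = 1: [0↦2, 1↦1, 2↦2, 3↦4, 4↦6, 5↦0, 6↦6]  zeros at y ∈ {5}
  x = 2: [0↦5, 1↦1, 2↦6, 3↦5, 4↦4, 5↦2, 6↦5]  zeros at y ∈ ∅
  x = 3: [0↦0, 1↦2, 2↦6, 3↦4, 4↦2, 5↦6, 6↦1]  zeros at y ∈ {0}
  x = 4: [0↦6, 1↦2, 2↦0, 3↦6, 4↦5, 5↦3, 6↦6]  zeros at y ∈ {2}
  x = 5: [0↦0, 1↦6, 2↦0, 3↦2, 4↦4, 5↦5, 6↦4]  zeros at y ∈ {0, 2}
  x = 6: [0↦1, 1↦5, 2↦4, 3↦4, 4↦4, 5↦3, 6↦0]  zeros at y ∈ {6}
Collecting zeros: affine points = {(0, 0), (1, 5), (3, 0), (4, 2), (5, 0), (5, 2), (6, 6)}.
Total count |C(F_7)_aff| = 7.


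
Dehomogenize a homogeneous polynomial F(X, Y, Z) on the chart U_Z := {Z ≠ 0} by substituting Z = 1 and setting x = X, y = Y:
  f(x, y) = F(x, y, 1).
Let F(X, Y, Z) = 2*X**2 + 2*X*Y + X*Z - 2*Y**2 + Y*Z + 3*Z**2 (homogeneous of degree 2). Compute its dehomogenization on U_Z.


f(x, y) = 2*x**2 + 2*x*y + x - 2*y**2 + y + 3

On U_Z we set Z = 1. Each monomial c·X^i·Y^j·Z^k in F becomes c·x^i·y^j·1^k = c·x^i·y^j.
Substituting Z = 1: F(X, Y, 1) = 2*x**2 + 2*x*y + x - 2*y**2 + y + 3.
Note: deg(f) ≤ deg(F) = 2; strict inequality happens when F is divisible by Z (lost terms).


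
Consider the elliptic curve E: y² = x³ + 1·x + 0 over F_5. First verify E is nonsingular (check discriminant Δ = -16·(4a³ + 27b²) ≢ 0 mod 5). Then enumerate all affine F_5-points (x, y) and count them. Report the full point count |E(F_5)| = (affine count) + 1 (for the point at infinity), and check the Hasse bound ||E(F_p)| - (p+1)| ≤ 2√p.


Affine points = {(0, 0), (2, 0), (3, 0)}; affine count = 3; |E(F_5)| = 4.

Discriminant check: Δ ∝ 4a³ + 27b² = 4·1³ + 27·0² = 4·1 + 27·0 ≡ 4 (mod 5). Nonzero ⇒ E is nonsingular.
For each x ∈ F_5, compute rhs = x³ + 1·x + 0 mod 5, then count y ∈ F_5 with y² ≡ rhs.
  x = 0: rhs = 0, matching y values: 0 (1 points).
  x = 1: rhs = 2, matching y values: none (0 points).
  x = 2: rhs = 0, matching y values: 0 (1 points).
  x = 3: rhs = 0, matching y values: 0 (1 points).
  x = 4: rhs = 3, matching y values: none (0 points).
Total affine count: 3.
Full point count |E(F_5)| = 3 + 1 = 4.
Hasse bound: |4 − (5+1)| = |-2| = 2 ≤ 2√5 ≈ 4.4721 ✓.


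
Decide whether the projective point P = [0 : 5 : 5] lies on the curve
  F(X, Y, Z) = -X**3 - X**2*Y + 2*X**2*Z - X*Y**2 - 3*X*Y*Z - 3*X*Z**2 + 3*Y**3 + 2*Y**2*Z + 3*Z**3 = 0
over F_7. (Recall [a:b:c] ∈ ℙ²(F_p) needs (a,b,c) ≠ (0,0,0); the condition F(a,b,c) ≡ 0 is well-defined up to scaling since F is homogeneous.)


F(0,5,5) ≡ 6 (mod 7); P is NOT on the curve.

Evaluate F(0, 5, 5) term-by-term (mod 7).
  -X**3 ↦ -1·0·1·1 = 0
  -X**2*Y ↦ -1·0·5·1 = 0
  2*X**2*Z ↦ 2·0·1·5 = 0
  -X*Y**2 ↦ -1·0·25·1 = 0
  -3*X*Y*Z ↦ -3·0·5·5 = 0
  -3*X*Z**2 ↦ -3·0·1·25 = 0
  3*Y**3 ↦ 3·1·125·1 = 375
  2*Y**2*Z ↦ 2·1·25·5 = 250
  3*Z**3 ↦ 3·1·1·125 = 375
Sum: F(0, 5, 5) = (0) + (0) + (0) + (0) + (0) + (0) + (375) + (250) + (375) = 1000.
Reducing mod 7: 1000 ≡ 6 (mod 7).
Since F(a, b, c) ≡ 6 ≠ 0 (mod 7), P does NOT lie on the curve.


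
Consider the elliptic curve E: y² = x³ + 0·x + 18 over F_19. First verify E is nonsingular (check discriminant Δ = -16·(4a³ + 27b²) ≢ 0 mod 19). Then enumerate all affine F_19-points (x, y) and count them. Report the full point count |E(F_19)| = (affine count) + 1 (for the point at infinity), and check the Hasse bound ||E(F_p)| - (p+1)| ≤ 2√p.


Affine points = {(1, 0), (2, 8), (2, 11), (3, 8), (3, 11), (4, 5), (4, 14), (6, 5), (6, 14), (7, 0), (8, 6), (8, 13), (9, 5), (9, 14), (10, 7), (10, 12), (11, 0), (12, 6), (12, 13), (13, 7), (13, 12), (14, 8), (14, 11), (15, 7), (15, 12), (18, 6), (18, 13)}; affine count = 27; |E(F_19)| = 28.

Discriminant check: Δ ∝ 4a³ + 27b² = 4·0³ + 27·18² = 4·0 + 27·324 ≡ 8 (mod 19). Nonzero ⇒ E is nonsingular.
For each x ∈ F_19, compute rhs = x³ + 0·x + 18 mod 19, then count y ∈ F_19 with y² ≡ rhs.
  x = 0: rhs = 18, matching y values: none (0 points).
  x = 1: rhs = 0, matching y values: 0 (1 points).
  x = 2: rhs = 7, matching y values: 8, 11 (2 points).
  x = 3: rhs = 7, matching y values: 8, 11 (2 points).
  x = 4: rhs = 6, matching y values: 5, 14 (2 points).
  x = 5: rhs = 10, matching y values: none (0 points).
  x = 6: rhs = 6, matching y values: 5, 14 (2 points).
  x = 7: rhs = 0, matching y values: 0 (1 points).
  x = 8: rhs = 17, matching y values: 6, 13 (2 points).
  x = 9: rhs = 6, matching y values: 5, 14 (2 points).
  x = 10: rhs = 11, matching y values: 7, 12 (2 points).
  x = 11: rhs = 0, matching y values: 0 (1 points).
  x = 12: rhs = 17, matching y values: 6, 13 (2 points).
  x = 13: rhs = 11, matching y values: 7, 12 (2 points).
  x = 14: rhs = 7, matching y values: 8, 11 (2 points).
  x = 15: rhs = 11, matching y values: 7, 12 (2 points).
  x = 16: rhs = 10, matching y values: none (0 points).
  x = 17: rhs = 10, matching y values: none (0 points).
  x = 18: rhs = 17, matching y values: 6, 13 (2 points).
Total affine count: 27.
Full point count |E(F_19)| = 27 + 1 = 28.
Hasse bound: |28 − (19+1)| = |8| = 8 ≤ 2√19 ≈ 8.7178 ✓.


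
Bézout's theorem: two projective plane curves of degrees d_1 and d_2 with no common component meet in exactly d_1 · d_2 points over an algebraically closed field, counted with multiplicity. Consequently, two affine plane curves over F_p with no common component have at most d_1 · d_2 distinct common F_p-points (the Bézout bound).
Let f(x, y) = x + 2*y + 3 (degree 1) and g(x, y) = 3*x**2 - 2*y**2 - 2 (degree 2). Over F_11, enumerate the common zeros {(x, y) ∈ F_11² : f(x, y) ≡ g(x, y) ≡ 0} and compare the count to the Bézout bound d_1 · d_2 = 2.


Common zeros: ∅; count = 0; Bézout bound = 2.

deg(f) = 1, deg(g) = 2, so Bézout bound = 2.
Scan x ∈ F_11. For each x, list the y ∈ F_11 with f(x, y) ≡ 0 and those with g(x, y) ≡ 0 (mod 11); the common zeros in that column are the intersection.
  x = 0: f ≡ 0 at y ∈ {4}; g ≡ 0 at y ∈ ∅; common: ∅.
  x = 1: f ≡ 0 at y ∈ {9}; g ≡ 0 at y ∈ ∅; common: ∅.
  x = 2: f ≡ 0 at y ∈ {3}; g ≡ 0 at y ∈ {4, 7}; common: ∅.
  x = 3: f ≡ 0 at y ∈ {8}; g ≡ 0 at y ∈ ∅; common: ∅.
  x = 4: f ≡ 0 at y ∈ {2}; g ≡ 0 at y ∈ {1, 10}; common: ∅.
  x = 5: f ≡ 0 at y ∈ {7}; g ≡ 0 at y ∈ {3, 8}; common: ∅.
  x = 6: f ≡ 0 at y ∈ {1}; g ≡ 0 at y ∈ {3, 8}; common: ∅.
  x = 7: f ≡ 0 at y ∈ {6}; g ≡ 0 at y ∈ {1, 10}; common: ∅.
  x = 8: f ≡ 0 at y ∈ {0}; g ≡ 0 at y ∈ ∅; common: ∅.
  x = 9: f ≡ 0 at y ∈ {5}; g ≡ 0 at y ∈ {4, 7}; common: ∅.
  x = 10: f ≡ 0 at y ∈ {10}; g ≡ 0 at y ∈ ∅; common: ∅.
Collecting: common zeros = ∅, so the count is 0.
Comparison with the Bézout bound: 0 ≤ 2 = deg(f)·deg(g), as expected for curves with no common component (the affine F_11-count falls short of the bound because intersections may lie at infinity, over extension fields, or carry multiplicity).


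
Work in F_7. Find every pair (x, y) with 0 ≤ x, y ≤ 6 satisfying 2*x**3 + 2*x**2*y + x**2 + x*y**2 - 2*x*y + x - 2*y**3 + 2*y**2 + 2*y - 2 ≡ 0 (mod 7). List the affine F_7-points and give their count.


Affine F_7-points: {(0, 1), (0, 6), (1, 4), (2, 1), (4, 3), (5, 3), (5, 5), (5, 6), (6, 6)}; count = 9.

For each of the 49 pairs (x, y) ∈ F_7², evaluate f(x, y) mod 7. Record the zeros.
  x = 0: [0↦5, 1↦0, 2↦1, 3↦3, 4↦1, 5↦4, 6↦0]  zeros at y ∈ {1, 6}
  x = 1: [0↦2, 1↦5, 2↦2, 3↦2, 4↦0, 5↦5, 6↦5]  zeros at y ∈ {4}
  x = 2: [0↦6, 1↦0, 2↦4, 3↦6, 4↦1, 5↦5, 6↦6]  zeros at y ∈ {1}
  x = 3: [0↦1, 1↦4, 2↦5, 3↦6, 4↦2, 5↦2, 6↦1]  zeros at y ∈ ∅
  x = 4: [0↦6, 1↦1, 2↦3, 3↦0, 4↦1, 5↦1, 6↦2]  zeros at y ∈ {3}
  x = 5: [0↦5, 1↦3, 2↦3, 3↦0, 4↦3, 5↦0, 6↦0]  zeros at y ∈ {3, 5, 6}
  x = 6: [0↦3, 1↦1, 2↦3, 3↦4, 4↦6, 5↦4, 6↦0]  zeros at y ∈ {6}
Collecting zeros: affine points = {(0, 1), (0, 6), (1, 4), (2, 1), (4, 3), (5, 3), (5, 5), (5, 6), (6, 6)}.
Total count |C(F_7)_aff| = 9.


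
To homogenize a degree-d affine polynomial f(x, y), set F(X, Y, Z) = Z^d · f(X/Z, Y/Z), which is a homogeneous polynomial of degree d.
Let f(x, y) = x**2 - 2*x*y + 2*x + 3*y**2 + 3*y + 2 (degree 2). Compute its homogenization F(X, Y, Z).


F(X, Y, Z) = X**2 - 2*X*Y + 2*X*Z + 3*Y**2 + 3*Y*Z + 2*Z**2

deg(f) = 2.
Substitute x = X/Z, y = Y/Z into f, then multiply by Z^2.
  monomial 1·x^2·y^0 ↦ 1·X^2·Y^0·Z^0.
  monomial -2·x^1·y^1 ↦ -2·X^1·Y^1·Z^0.
  monomial 2·x^1·y^0 ↦ 2·X^1·Y^0·Z^1.
  monomial 3·x^0·y^2 ↦ 3·X^0·Y^2·Z^0.
  monomial 3·x^0·y^1 ↦ 3·X^0·Y^1·Z^1.
  monomial 2·x^0·y^0 ↦ 2·X^0·Y^0·Z^2.
Collecting: F(X, Y, Z) = X**2 - 2*X*Y + 2*X*Z + 3*Y**2 + 3*Y*Z + 2*Z**2.


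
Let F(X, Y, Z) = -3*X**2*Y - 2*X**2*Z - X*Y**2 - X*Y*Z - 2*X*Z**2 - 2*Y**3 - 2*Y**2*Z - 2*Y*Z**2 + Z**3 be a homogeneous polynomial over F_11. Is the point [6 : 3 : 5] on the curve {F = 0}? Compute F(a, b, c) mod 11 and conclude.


F(6,3,5) ≡ 1 (mod 11); P is NOT on the curve.

Evaluate F(6, 3, 5) term-by-term (mod 11).
  -3*X**2*Y ↦ -3·36·3·1 = -324
  -2*X**2*Z ↦ -2·36·1·5 = -360
  -X*Y**2 ↦ -1·6·9·1 = -54
  -X*Y*Z ↦ -1·6·3·5 = -90
  -2*X*Z**2 ↦ -2·6·1·25 = -300
  -2*Y**3 ↦ -2·1·27·1 = -54
  -2*Y**2*Z ↦ -2·1·9·5 = -90
  -2*Y*Z**2 ↦ -2·1·3·25 = -150
  Z**3 ↦ 1·1·1·125 = 125
Sum: F(6, 3, 5) = (-324) + (-360) + (-54) + (-90) + (-300) + (-54) + (-90) + (-150) + (125) = -1297.
Reducing mod 11: -1297 ≡ 1 (mod 11).
Since F(a, b, c) ≡ 1 ≠ 0 (mod 11), P does NOT lie on the curve.


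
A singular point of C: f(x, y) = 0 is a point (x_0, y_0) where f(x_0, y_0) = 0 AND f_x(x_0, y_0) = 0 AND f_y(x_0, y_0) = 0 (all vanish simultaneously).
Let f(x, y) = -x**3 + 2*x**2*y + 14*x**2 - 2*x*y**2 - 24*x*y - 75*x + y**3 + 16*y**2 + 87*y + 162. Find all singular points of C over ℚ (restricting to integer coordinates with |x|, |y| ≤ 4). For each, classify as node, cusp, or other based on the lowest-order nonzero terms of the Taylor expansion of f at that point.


Singular points: {(3, -3)}; classification: node.

Compute partial derivatives:
  f_x = -3*x**2 + 4*x*y + 28*x - 2*y**2 - 24*y - 75.
  f_y = 2*x**2 - 4*x*y - 24*x + 3*y**2 + 32*y + 87.
Scan x_0 ∈ {−4, ..., 4}. For each x_0, f_y(x_0, y) is a polynomial in y; find its integer roots y ∈ {−4, ..., 4}, then test f_x and f at those candidates.
  x = -4: f_y(-4, y) = 3*y**2 + 48*y + 215; no integer root y with |y| ≤ 4.
  x = -3: f_y(-3, y) = 3*y**2 + 44*y + 177; no integer root y with |y| ≤ 4.
  x = -2: f_y(-2, y) = 3*y**2 + 40*y + 143; no integer root y with |y| ≤ 4.
  x = -1: f_y(-1, y) = 3*y**2 + 36*y + 113; no integer root y with |y| ≤ 4.
  x = 0: f_y(0, y) = 3*y**2 + 32*y + 87; no integer root y with |y| ≤ 4.
  x = 1: f_y(1, y) = 3*y**2 + 28*y + 65; no integer root y with |y| ≤ 4.
  x = 2: f_y(2, y) = 3*y**2 + 24*y + 47; no integer root y with |y| ≤ 4.
  x = 3: f_y(3, y) = 3*y**2 + 20*y + 33; vanishes at y ∈ {-3}. (3, -3): f_x = 0, f = 0 — SINGULAR.
  x = 4: f_y(4, y) = 3*y**2 + 16*y + 23; no integer root y with |y| ≤ 4.
Only singular point on the grid: (3, -3).
Classify: substitute x = 3 + u, y = -3 + v and expand: f = -u**3 + 2*u**2*v - u**2 - 2*u*v**2 + v**3 + v**2.
No constant or linear terms (consistent with a singular point). Quadratic part: -u**2 + v**2. Cubic part: -u**3 + 2*u**2*v - 2*u*v**2 + v**3.
The quadratic part v**2 - u**2 = (v − u)(v + u) splits into two distinct linear factors, so there are two distinct tangent lines y − -3 = ±(x − 3) — this is a node (ordinary double point).
Classification: node.


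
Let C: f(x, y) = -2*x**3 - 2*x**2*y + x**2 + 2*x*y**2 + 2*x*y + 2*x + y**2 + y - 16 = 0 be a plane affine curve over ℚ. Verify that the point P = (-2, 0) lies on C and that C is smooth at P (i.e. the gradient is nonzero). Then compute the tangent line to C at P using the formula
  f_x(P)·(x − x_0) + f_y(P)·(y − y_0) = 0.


Tangent line at P: -26*x - 11*y - 52 = 0.

Step 1: f(-2, 0) = 0, so P lies on C.
Step 2: partial derivatives
  f_x(x, y) = -6*x**2 - 4*x*y + 2*x + 2*y**2 + 2*y + 2, f_y(x, y) = -2*x**2 + 4*x*y + 2*x + 2*y + 1.
  f_x(P) = -26, f_y(P) = -11 (gradient nonzero, so P is smooth).
Step 3: tangent line at P: -26·(x − -2) + -11·(y − 0) = 0.
Expanding: -26*x - 11*y - 52 = 0.


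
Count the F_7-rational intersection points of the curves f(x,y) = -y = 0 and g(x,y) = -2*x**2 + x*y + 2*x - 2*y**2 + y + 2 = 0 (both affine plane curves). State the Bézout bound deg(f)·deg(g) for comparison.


Common zeros: ∅; count = 0; Bézout bound = 2.

deg(f) = 1, deg(g) = 2, so Bézout bound = 2.
Scan x ∈ F_7. For each x, list the y ∈ F_7 with f(x, y) ≡ 0 and those with g(x, y) ≡ 0 (mod 7); the common zeros in that column are the intersection.
  x = 0: f ≡ 0 at y ∈ {0}; g ≡ 0 at y ∈ ∅; common: ∅.
  x = 1: f ≡ 0 at y ∈ {0}; g ≡ 0 at y ∈ ∅; common: ∅.
  x = 2: f ≡ 0 at y ∈ {0}; g ≡ 0 at y ∈ {6}; common: ∅.
  x = 3: f ≡ 0 at y ∈ {0}; g ≡ 0 at y ∈ ∅; common: ∅.
  x = 4: f ≡ 0 at y ∈ {0}; g ≡ 0 at y ∈ ∅; common: ∅.
  x = 5: f ≡ 0 at y ∈ {0}; g ≡ 0 at y ∈ ∅; common: ∅.
  x = 6: f ≡ 0 at y ∈ {0}; g ≡ 0 at y ∈ ∅; common: ∅.
Collecting: common zeros = ∅, so the count is 0.
Comparison with the Bézout bound: 0 ≤ 2 = deg(f)·deg(g), as expected for curves with no common component (the affine F_7-count falls short of the bound because intersections may lie at infinity, over extension fields, or carry multiplicity).


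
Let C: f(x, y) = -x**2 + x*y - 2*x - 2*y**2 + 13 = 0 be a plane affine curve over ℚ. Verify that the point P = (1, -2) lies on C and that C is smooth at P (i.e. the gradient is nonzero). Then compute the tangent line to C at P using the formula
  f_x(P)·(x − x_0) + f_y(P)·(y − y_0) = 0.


Tangent line at P: -6*x + 9*y + 24 = 0.

Step 1: f(1, -2) = 0, so P lies on C.
Step 2: partial derivatives
  f_x(x, y) = -2*x + y - 2, f_y(x, y) = x - 4*y.
  f_x(P) = -6, f_y(P) = 9 (gradient nonzero, so P is smooth).
Step 3: tangent line at P: -6·(x − 1) + 9·(y − -2) = 0.
Expanding: -6*x + 9*y + 24 = 0.


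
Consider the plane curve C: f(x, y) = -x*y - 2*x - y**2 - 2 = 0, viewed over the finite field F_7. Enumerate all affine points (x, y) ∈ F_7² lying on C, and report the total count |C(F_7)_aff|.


Affine F_7-points: {(2, 2), (2, 3), (4, 4), (4, 6), (6, 0), (6, 1)}; count = 6.

For each of the 49 pairs (x, y) ∈ F_7², evaluate f(x, y) mod 7. Record the zeros.
  x = 0: [0↦5, 1↦4, 2↦1, 3↦3, 4↦3, 5↦1, 6↦4]  zeros at y ∈ ∅
  x = 1: [0↦3, 1↦1, 2↦4, 3↦5, 4↦4, 5↦1, 6↦3]  zeros at y ∈ ∅
  x = 2: [0↦1, 1↦5, 2↦0, 3↦0, 4↦5, 5↦1, 6↦2]  zeros at y ∈ {2, 3}
  x = 3: [0↦6, 1↦2, 2↦3, 3↦2, 4↦6, 5↦1, 6↦1]  zeros at y ∈ ∅
  x = 4: [0↦4, 1↦6, 2↦6, 3↦4, 4↦0, 5↦1, 6↦0]  zeros at y ∈ {4, 6}
  x = 5: [0↦2, 1↦3, 2↦2, 3↦6, 4↦1, 5↦1, 6↦6]  zeros at y ∈ ∅
  x = 6: [0↦0, 1↦0, 2↦5, 3↦1, 4↦2, 5↦1, 6↦5]  zeros at y ∈ {0, 1}
Collecting zeros: affine points = {(2, 2), (2, 3), (4, 4), (4, 6), (6, 0), (6, 1)}.
Total count |C(F_7)_aff| = 6.


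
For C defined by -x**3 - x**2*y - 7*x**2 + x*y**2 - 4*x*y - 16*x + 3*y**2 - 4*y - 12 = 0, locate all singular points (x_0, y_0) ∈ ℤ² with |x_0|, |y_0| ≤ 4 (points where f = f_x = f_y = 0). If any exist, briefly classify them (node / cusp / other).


Singular points: {(-2, 0)}; classification: node.

Compute partial derivatives:
  f_x = -3*x**2 - 2*x*y - 14*x + y**2 - 4*y - 16.
  f_y = -x**2 + 2*x*y - 4*x + 6*y - 4.
Scan x_0 ∈ {−4, ..., 4}. For each x_0, f_y(x_0, y) is a polynomial in y; find its integer roots y ∈ {−4, ..., 4}, then test f_x and f at those candidates.
  x = -4: f_y(-4, y) = -2*y - 4; vanishes at y ∈ {-2}. (-4, -2): f_x = -12 ≠ 0.
  x = -3: f_y(-3, y) = -1; no integer root y with |y| ≤ 4.
  x = -2: f_y(-2, y) = 2*y; vanishes at y ∈ {0}. (-2, 0): f_x = 0, f = 0 — SINGULAR.
  x = -1: f_y(-1, y) = 4*y - 1; no integer root y with |y| ≤ 4.
  x = 0: f_y(0, y) = 6*y - 4; no integer root y with |y| ≤ 4.
  x = 1: f_y(1, y) = 8*y - 9; no integer root y with |y| ≤ 4.
  x = 2: f_y(2, y) = 10*y - 16; no integer root y with |y| ≤ 4.
  x = 3: f_y(3, y) = 12*y - 25; no integer root y with |y| ≤ 4.
  x = 4: f_y(4, y) = 14*y - 36; no integer root y with |y| ≤ 4.
Only singular point on the grid: (-2, 0).
Classify: substitute x = -2 + u, y = 0 + v and expand: f = -u**3 - u**2*v - u**2 + u*v**2 + v**2.
No constant or linear terms (consistent with a singular point). Quadratic part: -u**2 + v**2. Cubic part: -u**3 - u**2*v + u*v**2.
The quadratic part v**2 - u**2 = (v − u)(v + u) splits into two distinct linear factors, so there are two distinct tangent lines y − 0 = ±(x − -2) — this is a node (ordinary double point).
Classification: node.


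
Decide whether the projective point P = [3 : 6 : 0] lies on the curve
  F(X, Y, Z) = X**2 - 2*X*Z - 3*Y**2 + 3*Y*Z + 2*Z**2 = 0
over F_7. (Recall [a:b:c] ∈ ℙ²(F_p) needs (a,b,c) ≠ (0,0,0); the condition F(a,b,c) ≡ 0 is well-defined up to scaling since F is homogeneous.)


F(3,6,0) ≡ 6 (mod 7); P is NOT on the curve.

Evaluate F(3, 6, 0) term-by-term (mod 7).
  X**2 ↦ 1·9·1·1 = 9
  -2*X*Z ↦ -2·3·1·0 = 0
  -3*Y**2 ↦ -3·1·36·1 = -108
  3*Y*Z ↦ 3·1·6·0 = 0
  2*Z**2 ↦ 2·1·1·0 = 0
Sum: F(3, 6, 0) = (9) + (0) + (-108) + (0) + (0) = -99.
Reducing mod 7: -99 ≡ 6 (mod 7).
Since F(a, b, c) ≡ 6 ≠ 0 (mod 7), P does NOT lie on the curve.


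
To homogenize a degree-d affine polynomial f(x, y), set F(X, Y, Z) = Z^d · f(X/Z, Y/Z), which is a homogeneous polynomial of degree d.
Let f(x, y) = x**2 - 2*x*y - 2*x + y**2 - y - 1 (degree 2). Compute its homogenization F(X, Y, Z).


F(X, Y, Z) = X**2 - 2*X*Y - 2*X*Z + Y**2 - Y*Z - Z**2

deg(f) = 2.
Substitute x = X/Z, y = Y/Z into f, then multiply by Z^2.
  monomial 1·x^2·y^0 ↦ 1·X^2·Y^0·Z^0.
  monomial -2·x^1·y^1 ↦ -2·X^1·Y^1·Z^0.
  monomial -2·x^1·y^0 ↦ -2·X^1·Y^0·Z^1.
  monomial 1·x^0·y^2 ↦ 1·X^0·Y^2·Z^0.
  monomial -1·x^0·y^1 ↦ -1·X^0·Y^1·Z^1.
  monomial -1·x^0·y^0 ↦ -1·X^0·Y^0·Z^2.
Collecting: F(X, Y, Z) = X**2 - 2*X*Y - 2*X*Z + Y**2 - Y*Z - Z**2.


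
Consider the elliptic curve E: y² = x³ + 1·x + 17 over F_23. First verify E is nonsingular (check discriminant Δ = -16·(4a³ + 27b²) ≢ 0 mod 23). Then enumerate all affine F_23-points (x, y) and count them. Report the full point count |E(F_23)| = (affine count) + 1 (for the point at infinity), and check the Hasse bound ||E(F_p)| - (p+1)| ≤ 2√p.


Affine points = {(2, 2), (2, 21), (3, 1), (3, 22), (4, 4), (4, 19), (5, 3), (5, 20), (6, 3), (6, 20), (8, 10), (8, 13), (11, 5), (11, 18), (12, 3), (12, 20), (15, 7), (15, 16), (16, 9), (16, 14), (17, 5), (17, 18), (18, 5), (18, 18), (19, 8), (19, 15)}; affine count = 26; |E(F_23)| = 27.

Discriminant check: Δ ∝ 4a³ + 27b² = 4·1³ + 27·17² = 4·1 + 27·289 ≡ 10 (mod 23). Nonzero ⇒ E is nonsingular.
For each x ∈ F_23, compute rhs = x³ + 1·x + 17 mod 23, then count y ∈ F_23 with y² ≡ rhs.
  x = 0: rhs = 17, matching y values: none (0 points).
  x = 1: rhs = 19, matching y values: none (0 points).
  x = 2: rhs = 4, matching y values: 2, 21 (2 points).
  x = 3: rhs = 1, matching y values: 1, 22 (2 points).
  x = 4: rhs = 16, matching y values: 4, 19 (2 points).
  x = 5: rhs = 9, matching y values: 3, 20 (2 points).
  x = 6: rhs = 9, matching y values: 3, 20 (2 points).
  x = 7: rhs = 22, matching y values: none (0 points).
  x = 8: rhs = 8, matching y values: 10, 13 (2 points).
  x = 9: rhs = 19, matching y values: none (0 points).
  x = 10: rhs = 15, matching y values: none (0 points).
  x = 11: rhs = 2, matching y values: 5, 18 (2 points).
  x = 12: rhs = 9, matching y values: 3, 20 (2 points).
  x = 13: rhs = 19, matching y values: none (0 points).
  x = 14: rhs = 15, matching y values: none (0 points).
  x = 15: rhs = 3, matching y values: 7, 16 (2 points).
  x = 16: rhs = 12, matching y values: 9, 14 (2 points).
  x = 17: rhs = 2, matching y values: 5, 18 (2 points).
  x = 18: rhs = 2, matching y values: 5, 18 (2 points).
  x = 19: rhs = 18, matching y values: 8, 15 (2 points).
  x = 20: rhs = 10, matching y values: none (0 points).
  x = 21: rhs = 7, matching y values: none (0 points).
  x = 22: rhs = 15, matching y values: none (0 points).
Total affine count: 26.
Full point count |E(F_23)| = 26 + 1 = 27.
Hasse bound: |27 − (23+1)| = |3| = 3 ≤ 2√23 ≈ 9.5917 ✓.


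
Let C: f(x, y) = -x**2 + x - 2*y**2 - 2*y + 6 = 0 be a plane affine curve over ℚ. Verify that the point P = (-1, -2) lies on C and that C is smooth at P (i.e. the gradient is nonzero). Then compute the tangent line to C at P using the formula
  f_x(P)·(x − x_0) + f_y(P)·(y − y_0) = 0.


Tangent line at P: 3*x + 6*y + 15 = 0.

Step 1: f(-1, -2) = 0, so P lies on C.
Step 2: partial derivatives
  f_x(x, y) = 1 - 2*x, f_y(x, y) = -4*y - 2.
  f_x(P) = 3, f_y(P) = 6 (gradient nonzero, so P is smooth).
Step 3: tangent line at P: 3·(x − -1) + 6·(y − -2) = 0.
Expanding: 3*x + 6*y + 15 = 0.


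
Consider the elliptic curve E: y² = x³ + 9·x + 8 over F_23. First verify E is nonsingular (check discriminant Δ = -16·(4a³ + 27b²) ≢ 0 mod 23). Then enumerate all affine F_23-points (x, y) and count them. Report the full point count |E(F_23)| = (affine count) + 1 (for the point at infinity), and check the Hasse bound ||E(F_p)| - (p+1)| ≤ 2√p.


Affine points = {(0, 10), (0, 13), (1, 8), (1, 15), (3, 4), (3, 19), (4, 4), (4, 19), (6, 5), (6, 18), (7, 0), (9, 6), (9, 17), (11, 9), (11, 14), (12, 2), (12, 21), (14, 7), (14, 16), (16, 4), (16, 19), (19, 0), (20, 0)}; affine count = 23; |E(F_23)| = 24.

Discriminant check: Δ ∝ 4a³ + 27b² = 4·9³ + 27·8² = 4·729 + 27·64 ≡ 21 (mod 23). Nonzero ⇒ E is nonsingular.
For each x ∈ F_23, compute rhs = x³ + 9·x + 8 mod 23, then count y ∈ F_23 with y² ≡ rhs.
  x = 0: rhs = 8, matching y values: 10, 13 (2 points).
  x = 1: rhs = 18, matching y values: 8, 15 (2 points).
  x = 2: rhs = 11, matching y values: none (0 points).
  x = 3: rhs = 16, matching y values: 4, 19 (2 points).
  x = 4: rhs = 16, matching y values: 4, 19 (2 points).
  x = 5: rhs = 17, matching y values: none (0 points).
  x = 6: rhs = 2, matching y values: 5, 18 (2 points).
  x = 7: rhs = 0, matching y values: 0 (1 points).
  x = 8: rhs = 17, matching y values: none (0 points).
  x = 9: rhs = 13, matching y values: 6, 17 (2 points).
  x = 10: rhs = 17, matching y values: none (0 points).
  x = 11: rhs = 12, matching y values: 9, 14 (2 points).
  x = 12: rhs = 4, matching y values: 2, 21 (2 points).
  x = 13: rhs = 22, matching y values: none (0 points).
  x = 14: rhs = 3, matching y values: 7, 16 (2 points).
  x = 15: rhs = 22, matching y values: none (0 points).
  x = 16: rhs = 16, matching y values: 4, 19 (2 points).
  x = 17: rhs = 14, matching y values: none (0 points).
  x = 18: rhs = 22, matching y values: none (0 points).
  x = 19: rhs = 0, matching y values: 0 (1 points).
  x = 20: rhs = 0, matching y values: 0 (1 points).
  x = 21: rhs = 5, matching y values: none (0 points).
  x = 22: rhs = 21, matching y values: none (0 points).
Total affine count: 23.
Full point count |E(F_23)| = 23 + 1 = 24.
Hasse bound: |24 − (23+1)| = |0| = 0 ≤ 2√23 ≈ 9.5917 ✓.
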